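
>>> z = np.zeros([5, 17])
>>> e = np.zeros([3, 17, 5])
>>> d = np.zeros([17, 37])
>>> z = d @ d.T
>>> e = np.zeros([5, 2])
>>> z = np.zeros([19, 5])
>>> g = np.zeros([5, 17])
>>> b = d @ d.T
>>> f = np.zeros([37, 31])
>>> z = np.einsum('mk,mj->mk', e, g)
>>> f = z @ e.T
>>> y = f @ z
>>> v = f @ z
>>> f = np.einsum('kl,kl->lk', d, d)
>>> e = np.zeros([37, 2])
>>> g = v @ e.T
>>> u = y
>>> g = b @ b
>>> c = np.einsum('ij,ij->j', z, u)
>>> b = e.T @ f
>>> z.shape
(5, 2)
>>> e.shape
(37, 2)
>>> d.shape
(17, 37)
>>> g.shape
(17, 17)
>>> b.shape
(2, 17)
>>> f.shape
(37, 17)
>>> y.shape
(5, 2)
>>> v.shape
(5, 2)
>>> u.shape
(5, 2)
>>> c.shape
(2,)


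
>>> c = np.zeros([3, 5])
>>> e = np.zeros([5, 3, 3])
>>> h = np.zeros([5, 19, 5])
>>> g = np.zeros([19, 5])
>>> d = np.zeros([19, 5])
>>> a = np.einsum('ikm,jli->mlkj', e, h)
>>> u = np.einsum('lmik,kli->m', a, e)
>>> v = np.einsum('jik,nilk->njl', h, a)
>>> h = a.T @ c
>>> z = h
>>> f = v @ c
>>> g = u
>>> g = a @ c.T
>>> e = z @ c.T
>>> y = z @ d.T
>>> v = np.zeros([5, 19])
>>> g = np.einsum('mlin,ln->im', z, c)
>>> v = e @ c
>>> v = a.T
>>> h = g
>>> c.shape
(3, 5)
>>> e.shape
(5, 3, 19, 3)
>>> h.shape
(19, 5)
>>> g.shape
(19, 5)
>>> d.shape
(19, 5)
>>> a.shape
(3, 19, 3, 5)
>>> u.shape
(19,)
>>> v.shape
(5, 3, 19, 3)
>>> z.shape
(5, 3, 19, 5)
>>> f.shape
(3, 5, 5)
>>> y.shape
(5, 3, 19, 19)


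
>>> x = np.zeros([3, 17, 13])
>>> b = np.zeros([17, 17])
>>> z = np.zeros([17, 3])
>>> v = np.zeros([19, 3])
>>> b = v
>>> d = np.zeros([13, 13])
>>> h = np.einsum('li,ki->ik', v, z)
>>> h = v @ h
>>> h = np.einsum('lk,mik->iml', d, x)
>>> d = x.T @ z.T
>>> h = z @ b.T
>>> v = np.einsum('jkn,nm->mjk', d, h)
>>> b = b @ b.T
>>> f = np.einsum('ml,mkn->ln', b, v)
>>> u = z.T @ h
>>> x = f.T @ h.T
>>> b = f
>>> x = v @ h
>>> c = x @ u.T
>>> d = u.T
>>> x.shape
(19, 13, 19)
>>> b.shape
(19, 17)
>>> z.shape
(17, 3)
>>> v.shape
(19, 13, 17)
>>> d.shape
(19, 3)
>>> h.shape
(17, 19)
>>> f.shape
(19, 17)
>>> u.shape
(3, 19)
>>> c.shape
(19, 13, 3)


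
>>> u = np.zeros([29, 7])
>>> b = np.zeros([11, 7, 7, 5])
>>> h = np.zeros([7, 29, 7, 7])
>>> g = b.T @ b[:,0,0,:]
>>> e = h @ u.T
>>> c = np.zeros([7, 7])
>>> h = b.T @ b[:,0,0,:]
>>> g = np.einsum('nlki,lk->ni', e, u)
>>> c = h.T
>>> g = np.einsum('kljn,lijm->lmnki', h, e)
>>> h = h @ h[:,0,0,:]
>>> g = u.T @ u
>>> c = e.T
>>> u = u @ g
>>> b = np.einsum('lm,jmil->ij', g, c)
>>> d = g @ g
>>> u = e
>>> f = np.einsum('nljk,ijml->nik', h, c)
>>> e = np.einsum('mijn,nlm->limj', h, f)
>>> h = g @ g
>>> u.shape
(7, 29, 7, 29)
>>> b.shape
(29, 29)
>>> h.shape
(7, 7)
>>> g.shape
(7, 7)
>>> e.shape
(29, 7, 5, 7)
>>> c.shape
(29, 7, 29, 7)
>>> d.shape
(7, 7)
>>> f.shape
(5, 29, 5)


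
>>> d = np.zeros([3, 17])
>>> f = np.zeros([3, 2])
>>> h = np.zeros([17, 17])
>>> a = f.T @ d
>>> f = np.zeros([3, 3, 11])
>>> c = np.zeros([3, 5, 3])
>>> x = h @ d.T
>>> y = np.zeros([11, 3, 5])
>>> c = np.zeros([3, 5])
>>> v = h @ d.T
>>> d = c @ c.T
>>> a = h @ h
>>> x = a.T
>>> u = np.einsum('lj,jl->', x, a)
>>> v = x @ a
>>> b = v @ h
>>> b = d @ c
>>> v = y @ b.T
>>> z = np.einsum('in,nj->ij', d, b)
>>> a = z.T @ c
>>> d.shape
(3, 3)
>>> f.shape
(3, 3, 11)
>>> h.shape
(17, 17)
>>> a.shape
(5, 5)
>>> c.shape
(3, 5)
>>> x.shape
(17, 17)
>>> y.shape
(11, 3, 5)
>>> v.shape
(11, 3, 3)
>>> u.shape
()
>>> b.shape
(3, 5)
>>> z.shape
(3, 5)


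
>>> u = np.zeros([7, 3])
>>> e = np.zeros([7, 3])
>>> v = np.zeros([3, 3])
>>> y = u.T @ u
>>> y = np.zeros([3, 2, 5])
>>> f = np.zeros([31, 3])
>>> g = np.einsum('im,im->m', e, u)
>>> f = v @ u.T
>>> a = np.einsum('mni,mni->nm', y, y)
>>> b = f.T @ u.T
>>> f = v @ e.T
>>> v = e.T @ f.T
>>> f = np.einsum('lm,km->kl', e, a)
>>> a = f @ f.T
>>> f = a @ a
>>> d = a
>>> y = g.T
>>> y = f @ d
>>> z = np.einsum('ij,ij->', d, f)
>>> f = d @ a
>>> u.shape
(7, 3)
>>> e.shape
(7, 3)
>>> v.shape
(3, 3)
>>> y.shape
(2, 2)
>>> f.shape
(2, 2)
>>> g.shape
(3,)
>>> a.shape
(2, 2)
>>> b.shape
(7, 7)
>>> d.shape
(2, 2)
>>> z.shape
()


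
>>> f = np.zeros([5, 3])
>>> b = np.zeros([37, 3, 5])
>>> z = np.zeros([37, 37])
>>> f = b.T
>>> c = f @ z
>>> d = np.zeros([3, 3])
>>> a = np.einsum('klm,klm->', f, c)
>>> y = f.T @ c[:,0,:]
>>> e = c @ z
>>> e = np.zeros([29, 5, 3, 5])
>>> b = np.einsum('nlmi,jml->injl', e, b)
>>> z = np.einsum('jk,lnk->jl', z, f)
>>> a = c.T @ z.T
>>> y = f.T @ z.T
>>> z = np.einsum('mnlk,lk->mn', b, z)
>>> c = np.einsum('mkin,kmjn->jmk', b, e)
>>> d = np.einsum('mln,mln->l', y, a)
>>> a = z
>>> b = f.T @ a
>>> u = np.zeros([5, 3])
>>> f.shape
(5, 3, 37)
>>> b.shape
(37, 3, 29)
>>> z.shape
(5, 29)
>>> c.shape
(3, 5, 29)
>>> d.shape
(3,)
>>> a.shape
(5, 29)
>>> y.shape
(37, 3, 37)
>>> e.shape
(29, 5, 3, 5)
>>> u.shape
(5, 3)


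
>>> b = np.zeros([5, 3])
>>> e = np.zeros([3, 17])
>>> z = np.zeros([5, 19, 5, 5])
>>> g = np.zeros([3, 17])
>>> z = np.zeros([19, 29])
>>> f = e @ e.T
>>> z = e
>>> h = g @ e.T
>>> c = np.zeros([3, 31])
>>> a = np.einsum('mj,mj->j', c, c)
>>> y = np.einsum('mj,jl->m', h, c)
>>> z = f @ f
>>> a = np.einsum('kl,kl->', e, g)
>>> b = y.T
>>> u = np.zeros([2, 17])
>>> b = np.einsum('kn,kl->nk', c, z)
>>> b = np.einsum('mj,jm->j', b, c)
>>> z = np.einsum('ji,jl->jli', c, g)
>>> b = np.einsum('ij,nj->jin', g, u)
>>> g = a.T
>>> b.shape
(17, 3, 2)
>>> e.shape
(3, 17)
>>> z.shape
(3, 17, 31)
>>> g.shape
()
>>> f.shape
(3, 3)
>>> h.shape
(3, 3)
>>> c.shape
(3, 31)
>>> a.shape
()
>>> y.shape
(3,)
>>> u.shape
(2, 17)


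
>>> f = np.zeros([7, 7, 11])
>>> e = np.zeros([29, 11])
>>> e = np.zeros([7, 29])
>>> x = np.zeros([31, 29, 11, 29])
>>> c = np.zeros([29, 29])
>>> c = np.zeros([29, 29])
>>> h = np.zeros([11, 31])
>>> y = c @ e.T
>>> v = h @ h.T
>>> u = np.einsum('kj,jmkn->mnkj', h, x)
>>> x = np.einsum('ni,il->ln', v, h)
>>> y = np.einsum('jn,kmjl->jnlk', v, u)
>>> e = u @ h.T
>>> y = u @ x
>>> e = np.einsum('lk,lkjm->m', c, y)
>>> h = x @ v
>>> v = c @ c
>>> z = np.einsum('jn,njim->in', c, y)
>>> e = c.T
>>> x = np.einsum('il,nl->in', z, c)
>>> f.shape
(7, 7, 11)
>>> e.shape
(29, 29)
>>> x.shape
(11, 29)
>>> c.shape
(29, 29)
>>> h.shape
(31, 11)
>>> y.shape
(29, 29, 11, 11)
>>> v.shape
(29, 29)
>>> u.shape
(29, 29, 11, 31)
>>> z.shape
(11, 29)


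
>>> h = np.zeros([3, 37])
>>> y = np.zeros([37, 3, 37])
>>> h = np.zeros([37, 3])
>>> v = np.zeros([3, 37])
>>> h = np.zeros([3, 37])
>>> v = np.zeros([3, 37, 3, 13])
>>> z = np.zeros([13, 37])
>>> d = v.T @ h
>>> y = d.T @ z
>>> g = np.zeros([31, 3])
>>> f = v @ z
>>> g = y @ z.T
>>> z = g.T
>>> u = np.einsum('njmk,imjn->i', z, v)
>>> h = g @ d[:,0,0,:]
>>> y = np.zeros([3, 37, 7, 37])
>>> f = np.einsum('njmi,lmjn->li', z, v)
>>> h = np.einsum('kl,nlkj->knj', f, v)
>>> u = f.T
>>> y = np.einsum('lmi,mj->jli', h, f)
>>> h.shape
(3, 3, 13)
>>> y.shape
(37, 3, 13)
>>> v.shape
(3, 37, 3, 13)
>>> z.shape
(13, 3, 37, 37)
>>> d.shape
(13, 3, 37, 37)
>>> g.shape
(37, 37, 3, 13)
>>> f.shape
(3, 37)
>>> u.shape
(37, 3)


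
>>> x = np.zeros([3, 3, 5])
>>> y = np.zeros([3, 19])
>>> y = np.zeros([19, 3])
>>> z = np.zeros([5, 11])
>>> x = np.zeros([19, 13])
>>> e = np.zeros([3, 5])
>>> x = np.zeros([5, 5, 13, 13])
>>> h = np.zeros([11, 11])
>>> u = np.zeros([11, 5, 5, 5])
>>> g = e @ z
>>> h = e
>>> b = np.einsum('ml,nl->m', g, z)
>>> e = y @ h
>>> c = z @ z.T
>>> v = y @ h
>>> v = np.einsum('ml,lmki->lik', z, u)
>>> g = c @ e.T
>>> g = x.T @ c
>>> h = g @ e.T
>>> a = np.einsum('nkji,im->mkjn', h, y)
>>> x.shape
(5, 5, 13, 13)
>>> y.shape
(19, 3)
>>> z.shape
(5, 11)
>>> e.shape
(19, 5)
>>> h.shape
(13, 13, 5, 19)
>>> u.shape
(11, 5, 5, 5)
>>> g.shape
(13, 13, 5, 5)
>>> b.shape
(3,)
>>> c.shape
(5, 5)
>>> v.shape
(11, 5, 5)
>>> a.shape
(3, 13, 5, 13)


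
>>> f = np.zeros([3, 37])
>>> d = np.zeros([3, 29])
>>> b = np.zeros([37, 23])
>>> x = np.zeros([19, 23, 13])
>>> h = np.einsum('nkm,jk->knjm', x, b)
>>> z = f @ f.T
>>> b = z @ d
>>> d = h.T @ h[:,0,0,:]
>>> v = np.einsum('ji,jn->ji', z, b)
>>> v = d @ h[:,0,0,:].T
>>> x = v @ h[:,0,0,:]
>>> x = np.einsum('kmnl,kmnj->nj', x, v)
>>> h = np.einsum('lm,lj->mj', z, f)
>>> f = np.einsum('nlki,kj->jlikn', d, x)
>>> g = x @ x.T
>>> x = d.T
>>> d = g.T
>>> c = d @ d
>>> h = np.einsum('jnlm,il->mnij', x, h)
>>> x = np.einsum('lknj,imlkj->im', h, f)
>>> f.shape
(23, 37, 13, 19, 13)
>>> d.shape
(19, 19)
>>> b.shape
(3, 29)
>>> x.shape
(23, 37)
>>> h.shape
(13, 19, 3, 13)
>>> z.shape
(3, 3)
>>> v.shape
(13, 37, 19, 23)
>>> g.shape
(19, 19)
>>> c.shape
(19, 19)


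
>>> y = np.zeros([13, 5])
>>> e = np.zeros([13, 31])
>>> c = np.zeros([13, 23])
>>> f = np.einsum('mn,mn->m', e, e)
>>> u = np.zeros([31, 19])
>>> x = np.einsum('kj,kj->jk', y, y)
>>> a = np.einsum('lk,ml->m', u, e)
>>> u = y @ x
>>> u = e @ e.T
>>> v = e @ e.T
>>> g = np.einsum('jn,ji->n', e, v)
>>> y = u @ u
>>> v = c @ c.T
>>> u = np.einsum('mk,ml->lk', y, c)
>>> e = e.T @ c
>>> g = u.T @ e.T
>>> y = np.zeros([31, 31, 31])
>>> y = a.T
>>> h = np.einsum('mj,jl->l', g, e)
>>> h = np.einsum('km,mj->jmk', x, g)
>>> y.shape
(13,)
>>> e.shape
(31, 23)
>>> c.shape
(13, 23)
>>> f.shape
(13,)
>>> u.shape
(23, 13)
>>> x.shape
(5, 13)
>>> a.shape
(13,)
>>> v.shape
(13, 13)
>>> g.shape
(13, 31)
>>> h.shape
(31, 13, 5)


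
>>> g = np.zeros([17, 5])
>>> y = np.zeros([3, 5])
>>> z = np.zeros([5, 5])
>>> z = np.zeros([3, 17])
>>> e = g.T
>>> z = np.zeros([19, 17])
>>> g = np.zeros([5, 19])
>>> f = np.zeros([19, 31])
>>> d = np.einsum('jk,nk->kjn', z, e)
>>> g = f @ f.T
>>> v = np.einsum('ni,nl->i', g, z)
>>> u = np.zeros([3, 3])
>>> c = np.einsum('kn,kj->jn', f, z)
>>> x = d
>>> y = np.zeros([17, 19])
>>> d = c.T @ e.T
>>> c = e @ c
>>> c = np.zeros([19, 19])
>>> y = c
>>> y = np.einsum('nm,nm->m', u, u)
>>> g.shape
(19, 19)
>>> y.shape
(3,)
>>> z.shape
(19, 17)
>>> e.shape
(5, 17)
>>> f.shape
(19, 31)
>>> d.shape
(31, 5)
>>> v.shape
(19,)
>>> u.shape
(3, 3)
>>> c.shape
(19, 19)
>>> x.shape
(17, 19, 5)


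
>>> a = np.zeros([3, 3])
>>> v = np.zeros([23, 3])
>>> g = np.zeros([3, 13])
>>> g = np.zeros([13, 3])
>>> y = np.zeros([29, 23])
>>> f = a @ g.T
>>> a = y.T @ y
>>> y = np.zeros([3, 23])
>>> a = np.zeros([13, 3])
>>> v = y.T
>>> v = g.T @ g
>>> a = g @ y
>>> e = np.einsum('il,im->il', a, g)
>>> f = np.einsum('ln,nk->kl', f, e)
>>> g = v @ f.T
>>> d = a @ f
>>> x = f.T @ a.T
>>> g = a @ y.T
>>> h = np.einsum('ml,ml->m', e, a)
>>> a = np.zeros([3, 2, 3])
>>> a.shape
(3, 2, 3)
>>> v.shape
(3, 3)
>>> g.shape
(13, 3)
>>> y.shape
(3, 23)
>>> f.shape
(23, 3)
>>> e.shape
(13, 23)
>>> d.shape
(13, 3)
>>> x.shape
(3, 13)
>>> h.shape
(13,)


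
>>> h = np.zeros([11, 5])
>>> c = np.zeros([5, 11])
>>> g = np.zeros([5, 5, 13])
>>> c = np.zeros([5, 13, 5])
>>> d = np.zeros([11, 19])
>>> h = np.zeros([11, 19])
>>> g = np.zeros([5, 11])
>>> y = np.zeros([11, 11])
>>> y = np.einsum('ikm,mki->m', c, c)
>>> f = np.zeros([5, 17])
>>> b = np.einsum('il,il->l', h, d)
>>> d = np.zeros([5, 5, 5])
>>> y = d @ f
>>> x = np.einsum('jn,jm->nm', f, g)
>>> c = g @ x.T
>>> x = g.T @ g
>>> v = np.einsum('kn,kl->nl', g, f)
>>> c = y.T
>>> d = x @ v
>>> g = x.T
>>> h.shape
(11, 19)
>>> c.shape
(17, 5, 5)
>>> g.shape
(11, 11)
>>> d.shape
(11, 17)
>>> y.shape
(5, 5, 17)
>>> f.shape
(5, 17)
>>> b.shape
(19,)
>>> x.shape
(11, 11)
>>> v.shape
(11, 17)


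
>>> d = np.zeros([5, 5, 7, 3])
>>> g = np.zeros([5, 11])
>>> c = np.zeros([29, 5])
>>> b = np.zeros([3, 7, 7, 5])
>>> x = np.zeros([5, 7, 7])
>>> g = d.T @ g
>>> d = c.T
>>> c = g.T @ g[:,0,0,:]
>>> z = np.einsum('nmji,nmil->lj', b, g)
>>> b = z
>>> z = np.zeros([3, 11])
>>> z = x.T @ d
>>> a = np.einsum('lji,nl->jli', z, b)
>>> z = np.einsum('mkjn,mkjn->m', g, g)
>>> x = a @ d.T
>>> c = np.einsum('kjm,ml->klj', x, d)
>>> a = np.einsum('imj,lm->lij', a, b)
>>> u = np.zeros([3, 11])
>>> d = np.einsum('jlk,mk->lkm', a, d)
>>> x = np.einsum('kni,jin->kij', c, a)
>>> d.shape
(7, 29, 5)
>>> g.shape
(3, 7, 5, 11)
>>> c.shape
(7, 29, 7)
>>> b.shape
(11, 7)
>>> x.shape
(7, 7, 11)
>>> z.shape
(3,)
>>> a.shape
(11, 7, 29)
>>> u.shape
(3, 11)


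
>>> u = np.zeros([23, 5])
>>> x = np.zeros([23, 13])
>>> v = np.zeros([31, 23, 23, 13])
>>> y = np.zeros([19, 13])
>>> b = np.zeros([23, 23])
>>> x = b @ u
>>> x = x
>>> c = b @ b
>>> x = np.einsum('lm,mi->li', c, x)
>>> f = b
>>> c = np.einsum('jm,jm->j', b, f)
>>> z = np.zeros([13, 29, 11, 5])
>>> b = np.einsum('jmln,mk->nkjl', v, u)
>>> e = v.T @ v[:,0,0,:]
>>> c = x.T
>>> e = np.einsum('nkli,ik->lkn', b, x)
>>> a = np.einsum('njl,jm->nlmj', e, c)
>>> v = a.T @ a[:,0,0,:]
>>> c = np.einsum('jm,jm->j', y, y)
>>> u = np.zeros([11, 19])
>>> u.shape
(11, 19)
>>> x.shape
(23, 5)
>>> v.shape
(5, 23, 13, 5)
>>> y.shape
(19, 13)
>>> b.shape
(13, 5, 31, 23)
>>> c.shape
(19,)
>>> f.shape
(23, 23)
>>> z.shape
(13, 29, 11, 5)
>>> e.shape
(31, 5, 13)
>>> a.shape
(31, 13, 23, 5)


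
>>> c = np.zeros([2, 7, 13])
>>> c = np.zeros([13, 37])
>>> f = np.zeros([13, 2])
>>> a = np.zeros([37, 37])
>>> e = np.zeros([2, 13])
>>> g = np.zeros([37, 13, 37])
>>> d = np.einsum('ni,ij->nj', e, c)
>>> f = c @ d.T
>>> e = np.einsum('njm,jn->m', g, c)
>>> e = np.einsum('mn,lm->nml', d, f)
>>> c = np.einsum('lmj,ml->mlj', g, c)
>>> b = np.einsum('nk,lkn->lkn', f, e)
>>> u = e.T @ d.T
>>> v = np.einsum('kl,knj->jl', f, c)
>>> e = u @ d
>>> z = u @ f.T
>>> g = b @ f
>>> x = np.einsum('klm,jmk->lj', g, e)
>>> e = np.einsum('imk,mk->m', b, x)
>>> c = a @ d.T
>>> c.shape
(37, 2)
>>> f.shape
(13, 2)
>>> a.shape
(37, 37)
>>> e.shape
(2,)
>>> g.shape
(37, 2, 2)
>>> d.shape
(2, 37)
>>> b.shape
(37, 2, 13)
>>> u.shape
(13, 2, 2)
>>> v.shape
(37, 2)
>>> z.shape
(13, 2, 13)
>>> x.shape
(2, 13)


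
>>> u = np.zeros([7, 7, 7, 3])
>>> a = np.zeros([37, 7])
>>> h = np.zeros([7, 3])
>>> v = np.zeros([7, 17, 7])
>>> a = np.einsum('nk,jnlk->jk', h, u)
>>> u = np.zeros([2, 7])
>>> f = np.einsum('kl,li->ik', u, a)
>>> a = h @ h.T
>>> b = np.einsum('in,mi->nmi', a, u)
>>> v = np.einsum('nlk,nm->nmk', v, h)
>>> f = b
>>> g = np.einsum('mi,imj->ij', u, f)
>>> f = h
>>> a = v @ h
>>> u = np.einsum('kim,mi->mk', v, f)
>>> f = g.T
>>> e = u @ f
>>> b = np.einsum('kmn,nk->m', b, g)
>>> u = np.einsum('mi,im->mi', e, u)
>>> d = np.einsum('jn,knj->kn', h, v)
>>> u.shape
(7, 7)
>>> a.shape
(7, 3, 3)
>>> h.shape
(7, 3)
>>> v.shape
(7, 3, 7)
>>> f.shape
(7, 7)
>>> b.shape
(2,)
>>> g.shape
(7, 7)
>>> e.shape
(7, 7)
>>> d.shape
(7, 3)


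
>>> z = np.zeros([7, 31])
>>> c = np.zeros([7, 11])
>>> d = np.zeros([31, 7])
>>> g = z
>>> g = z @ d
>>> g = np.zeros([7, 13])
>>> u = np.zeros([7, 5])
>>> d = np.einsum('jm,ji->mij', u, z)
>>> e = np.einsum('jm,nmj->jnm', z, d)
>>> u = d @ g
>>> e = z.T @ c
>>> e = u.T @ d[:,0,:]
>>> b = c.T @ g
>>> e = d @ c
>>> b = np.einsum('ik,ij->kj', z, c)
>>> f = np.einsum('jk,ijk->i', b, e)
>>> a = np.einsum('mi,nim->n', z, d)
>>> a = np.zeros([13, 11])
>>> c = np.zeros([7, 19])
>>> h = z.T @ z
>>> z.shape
(7, 31)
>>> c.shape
(7, 19)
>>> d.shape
(5, 31, 7)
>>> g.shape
(7, 13)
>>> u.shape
(5, 31, 13)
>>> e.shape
(5, 31, 11)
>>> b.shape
(31, 11)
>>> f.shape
(5,)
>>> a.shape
(13, 11)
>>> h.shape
(31, 31)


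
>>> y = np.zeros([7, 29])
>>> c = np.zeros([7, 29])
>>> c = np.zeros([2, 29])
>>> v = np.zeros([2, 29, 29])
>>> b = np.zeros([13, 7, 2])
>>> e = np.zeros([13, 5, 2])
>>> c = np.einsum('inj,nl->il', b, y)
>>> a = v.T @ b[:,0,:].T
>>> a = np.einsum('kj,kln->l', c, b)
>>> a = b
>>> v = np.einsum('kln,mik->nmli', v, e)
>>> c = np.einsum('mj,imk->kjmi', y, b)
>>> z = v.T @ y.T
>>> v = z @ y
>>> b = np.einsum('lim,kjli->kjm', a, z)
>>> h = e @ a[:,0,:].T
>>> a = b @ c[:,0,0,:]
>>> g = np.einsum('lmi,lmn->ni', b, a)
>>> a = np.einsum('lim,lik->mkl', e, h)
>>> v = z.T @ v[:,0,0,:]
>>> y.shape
(7, 29)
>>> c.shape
(2, 29, 7, 13)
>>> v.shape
(7, 13, 29, 29)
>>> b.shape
(5, 29, 2)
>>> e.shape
(13, 5, 2)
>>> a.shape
(2, 13, 13)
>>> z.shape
(5, 29, 13, 7)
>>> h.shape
(13, 5, 13)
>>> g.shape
(13, 2)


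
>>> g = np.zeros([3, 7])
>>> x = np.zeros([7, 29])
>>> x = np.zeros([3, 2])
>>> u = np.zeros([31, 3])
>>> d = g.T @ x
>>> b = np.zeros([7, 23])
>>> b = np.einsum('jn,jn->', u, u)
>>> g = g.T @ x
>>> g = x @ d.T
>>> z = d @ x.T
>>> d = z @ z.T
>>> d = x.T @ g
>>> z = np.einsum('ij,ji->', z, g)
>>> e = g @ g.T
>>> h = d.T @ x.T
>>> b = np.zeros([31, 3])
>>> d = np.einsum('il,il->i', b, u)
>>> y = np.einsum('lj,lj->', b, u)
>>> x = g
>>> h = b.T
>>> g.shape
(3, 7)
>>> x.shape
(3, 7)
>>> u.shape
(31, 3)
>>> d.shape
(31,)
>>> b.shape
(31, 3)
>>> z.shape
()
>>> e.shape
(3, 3)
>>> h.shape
(3, 31)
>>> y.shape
()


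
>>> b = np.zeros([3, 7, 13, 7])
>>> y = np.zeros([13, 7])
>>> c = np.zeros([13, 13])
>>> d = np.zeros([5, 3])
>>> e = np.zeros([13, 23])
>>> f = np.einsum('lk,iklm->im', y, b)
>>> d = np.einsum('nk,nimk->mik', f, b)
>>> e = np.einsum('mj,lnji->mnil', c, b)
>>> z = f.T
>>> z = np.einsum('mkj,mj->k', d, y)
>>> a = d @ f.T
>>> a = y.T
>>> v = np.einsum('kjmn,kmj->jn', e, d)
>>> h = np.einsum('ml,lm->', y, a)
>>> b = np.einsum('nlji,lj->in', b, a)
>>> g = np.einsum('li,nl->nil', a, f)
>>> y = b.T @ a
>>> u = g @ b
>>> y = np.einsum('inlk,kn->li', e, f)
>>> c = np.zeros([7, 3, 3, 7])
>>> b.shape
(7, 3)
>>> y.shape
(7, 13)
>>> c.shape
(7, 3, 3, 7)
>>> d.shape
(13, 7, 7)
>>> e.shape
(13, 7, 7, 3)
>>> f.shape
(3, 7)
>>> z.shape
(7,)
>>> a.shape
(7, 13)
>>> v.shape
(7, 3)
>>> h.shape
()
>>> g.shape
(3, 13, 7)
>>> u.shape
(3, 13, 3)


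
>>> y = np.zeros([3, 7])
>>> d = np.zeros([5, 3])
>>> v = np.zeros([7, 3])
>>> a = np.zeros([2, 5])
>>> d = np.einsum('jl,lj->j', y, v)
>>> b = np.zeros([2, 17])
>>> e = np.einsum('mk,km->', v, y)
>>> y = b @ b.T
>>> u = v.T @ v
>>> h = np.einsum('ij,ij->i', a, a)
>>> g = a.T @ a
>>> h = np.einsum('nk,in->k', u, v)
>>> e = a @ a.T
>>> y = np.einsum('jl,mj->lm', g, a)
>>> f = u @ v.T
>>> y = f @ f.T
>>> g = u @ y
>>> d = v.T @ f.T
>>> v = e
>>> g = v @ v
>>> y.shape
(3, 3)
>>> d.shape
(3, 3)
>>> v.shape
(2, 2)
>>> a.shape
(2, 5)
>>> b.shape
(2, 17)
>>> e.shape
(2, 2)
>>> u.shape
(3, 3)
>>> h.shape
(3,)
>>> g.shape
(2, 2)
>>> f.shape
(3, 7)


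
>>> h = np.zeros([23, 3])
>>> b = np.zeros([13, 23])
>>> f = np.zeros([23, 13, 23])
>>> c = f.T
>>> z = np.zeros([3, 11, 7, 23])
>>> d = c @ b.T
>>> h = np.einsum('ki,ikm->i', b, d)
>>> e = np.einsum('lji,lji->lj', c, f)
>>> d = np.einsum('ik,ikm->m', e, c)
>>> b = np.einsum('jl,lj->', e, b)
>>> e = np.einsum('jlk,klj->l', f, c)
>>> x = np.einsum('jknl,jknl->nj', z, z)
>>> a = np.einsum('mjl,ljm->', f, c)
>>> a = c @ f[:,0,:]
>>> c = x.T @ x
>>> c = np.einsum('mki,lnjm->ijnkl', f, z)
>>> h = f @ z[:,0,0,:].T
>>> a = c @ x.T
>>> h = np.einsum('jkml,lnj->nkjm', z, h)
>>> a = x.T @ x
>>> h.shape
(13, 11, 3, 7)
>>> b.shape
()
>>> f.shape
(23, 13, 23)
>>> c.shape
(23, 7, 11, 13, 3)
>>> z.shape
(3, 11, 7, 23)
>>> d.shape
(23,)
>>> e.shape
(13,)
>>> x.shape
(7, 3)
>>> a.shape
(3, 3)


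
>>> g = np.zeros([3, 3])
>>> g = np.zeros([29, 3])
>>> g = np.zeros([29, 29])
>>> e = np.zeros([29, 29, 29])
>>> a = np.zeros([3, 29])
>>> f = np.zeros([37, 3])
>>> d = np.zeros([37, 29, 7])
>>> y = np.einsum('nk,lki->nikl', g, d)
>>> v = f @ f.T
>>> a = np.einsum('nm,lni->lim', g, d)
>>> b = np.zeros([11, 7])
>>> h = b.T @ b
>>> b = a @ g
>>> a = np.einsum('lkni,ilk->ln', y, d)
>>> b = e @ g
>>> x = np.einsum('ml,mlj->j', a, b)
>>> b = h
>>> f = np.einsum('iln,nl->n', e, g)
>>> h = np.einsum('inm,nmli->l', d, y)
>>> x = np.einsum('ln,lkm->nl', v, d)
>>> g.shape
(29, 29)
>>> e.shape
(29, 29, 29)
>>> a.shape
(29, 29)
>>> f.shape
(29,)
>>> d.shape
(37, 29, 7)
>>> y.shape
(29, 7, 29, 37)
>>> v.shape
(37, 37)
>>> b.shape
(7, 7)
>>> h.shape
(29,)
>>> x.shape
(37, 37)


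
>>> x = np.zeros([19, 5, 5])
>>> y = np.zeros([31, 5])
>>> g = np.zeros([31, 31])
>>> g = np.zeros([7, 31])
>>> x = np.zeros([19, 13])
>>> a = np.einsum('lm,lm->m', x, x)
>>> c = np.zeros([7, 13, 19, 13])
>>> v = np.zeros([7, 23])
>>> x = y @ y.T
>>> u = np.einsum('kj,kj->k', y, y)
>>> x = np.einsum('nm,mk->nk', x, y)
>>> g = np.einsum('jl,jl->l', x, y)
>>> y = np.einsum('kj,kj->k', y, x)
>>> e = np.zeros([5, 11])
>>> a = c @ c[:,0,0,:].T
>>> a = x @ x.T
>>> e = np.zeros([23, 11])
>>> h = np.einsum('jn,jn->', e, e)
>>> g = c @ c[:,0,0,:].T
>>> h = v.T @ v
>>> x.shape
(31, 5)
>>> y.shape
(31,)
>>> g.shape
(7, 13, 19, 7)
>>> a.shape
(31, 31)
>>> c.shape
(7, 13, 19, 13)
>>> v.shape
(7, 23)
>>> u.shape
(31,)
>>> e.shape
(23, 11)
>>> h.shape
(23, 23)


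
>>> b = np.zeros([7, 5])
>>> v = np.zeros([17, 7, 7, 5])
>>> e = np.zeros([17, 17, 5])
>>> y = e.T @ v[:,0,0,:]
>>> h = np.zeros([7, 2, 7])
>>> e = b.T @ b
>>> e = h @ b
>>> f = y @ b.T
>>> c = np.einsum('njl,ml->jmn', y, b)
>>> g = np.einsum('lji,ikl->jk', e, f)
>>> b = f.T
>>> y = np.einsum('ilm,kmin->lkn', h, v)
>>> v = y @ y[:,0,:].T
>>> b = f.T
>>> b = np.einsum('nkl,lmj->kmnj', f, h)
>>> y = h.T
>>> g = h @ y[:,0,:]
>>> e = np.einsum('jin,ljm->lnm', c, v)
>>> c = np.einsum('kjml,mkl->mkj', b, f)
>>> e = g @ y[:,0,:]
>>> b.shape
(17, 2, 5, 7)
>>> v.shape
(2, 17, 2)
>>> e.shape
(7, 2, 7)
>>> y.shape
(7, 2, 7)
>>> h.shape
(7, 2, 7)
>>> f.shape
(5, 17, 7)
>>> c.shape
(5, 17, 2)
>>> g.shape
(7, 2, 7)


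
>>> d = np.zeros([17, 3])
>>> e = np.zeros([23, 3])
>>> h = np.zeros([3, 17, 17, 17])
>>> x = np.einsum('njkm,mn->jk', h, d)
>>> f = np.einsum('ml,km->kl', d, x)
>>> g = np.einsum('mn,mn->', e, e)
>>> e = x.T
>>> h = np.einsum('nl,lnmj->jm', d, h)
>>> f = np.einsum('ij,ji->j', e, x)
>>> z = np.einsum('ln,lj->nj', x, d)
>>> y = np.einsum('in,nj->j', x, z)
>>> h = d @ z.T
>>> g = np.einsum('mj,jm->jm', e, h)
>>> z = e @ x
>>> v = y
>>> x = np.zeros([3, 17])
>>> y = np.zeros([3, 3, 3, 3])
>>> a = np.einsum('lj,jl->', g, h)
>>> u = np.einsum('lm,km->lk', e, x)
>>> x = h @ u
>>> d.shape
(17, 3)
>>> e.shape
(17, 17)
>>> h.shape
(17, 17)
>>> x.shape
(17, 3)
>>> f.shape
(17,)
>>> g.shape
(17, 17)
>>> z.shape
(17, 17)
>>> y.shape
(3, 3, 3, 3)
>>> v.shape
(3,)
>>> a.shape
()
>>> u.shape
(17, 3)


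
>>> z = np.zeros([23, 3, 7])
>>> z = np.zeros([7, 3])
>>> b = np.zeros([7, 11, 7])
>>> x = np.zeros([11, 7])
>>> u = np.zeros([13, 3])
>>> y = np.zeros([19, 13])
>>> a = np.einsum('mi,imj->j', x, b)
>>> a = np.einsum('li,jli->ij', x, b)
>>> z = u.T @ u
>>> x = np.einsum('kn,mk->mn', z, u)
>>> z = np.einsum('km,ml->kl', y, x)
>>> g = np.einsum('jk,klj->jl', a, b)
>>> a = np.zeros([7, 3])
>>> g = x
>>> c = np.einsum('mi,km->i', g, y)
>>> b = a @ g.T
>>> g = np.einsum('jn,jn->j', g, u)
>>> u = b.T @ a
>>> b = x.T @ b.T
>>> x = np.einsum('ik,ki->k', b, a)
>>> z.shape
(19, 3)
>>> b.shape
(3, 7)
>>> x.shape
(7,)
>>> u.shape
(13, 3)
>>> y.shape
(19, 13)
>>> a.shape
(7, 3)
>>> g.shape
(13,)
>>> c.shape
(3,)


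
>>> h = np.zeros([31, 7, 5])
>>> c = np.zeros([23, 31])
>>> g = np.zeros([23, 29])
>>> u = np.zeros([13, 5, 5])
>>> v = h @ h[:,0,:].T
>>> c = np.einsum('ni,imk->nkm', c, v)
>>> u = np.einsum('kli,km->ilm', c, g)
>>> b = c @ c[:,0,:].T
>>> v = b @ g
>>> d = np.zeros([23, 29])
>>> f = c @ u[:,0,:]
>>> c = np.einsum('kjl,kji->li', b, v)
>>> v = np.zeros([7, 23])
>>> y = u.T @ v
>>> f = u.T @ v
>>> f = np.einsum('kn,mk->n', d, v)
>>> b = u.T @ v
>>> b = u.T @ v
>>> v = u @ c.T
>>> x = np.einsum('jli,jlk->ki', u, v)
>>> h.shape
(31, 7, 5)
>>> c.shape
(23, 29)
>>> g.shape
(23, 29)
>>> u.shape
(7, 31, 29)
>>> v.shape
(7, 31, 23)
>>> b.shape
(29, 31, 23)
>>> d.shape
(23, 29)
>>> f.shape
(29,)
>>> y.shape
(29, 31, 23)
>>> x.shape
(23, 29)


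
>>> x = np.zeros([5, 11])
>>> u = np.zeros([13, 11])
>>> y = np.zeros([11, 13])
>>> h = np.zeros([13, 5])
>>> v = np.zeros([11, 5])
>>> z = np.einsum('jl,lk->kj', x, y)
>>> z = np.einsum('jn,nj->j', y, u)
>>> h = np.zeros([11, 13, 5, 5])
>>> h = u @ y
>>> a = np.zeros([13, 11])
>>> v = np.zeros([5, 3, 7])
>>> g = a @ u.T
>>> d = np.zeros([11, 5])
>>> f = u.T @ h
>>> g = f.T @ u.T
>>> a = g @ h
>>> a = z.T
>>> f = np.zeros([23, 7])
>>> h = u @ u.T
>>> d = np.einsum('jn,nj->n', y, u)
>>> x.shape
(5, 11)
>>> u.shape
(13, 11)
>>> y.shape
(11, 13)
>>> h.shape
(13, 13)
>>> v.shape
(5, 3, 7)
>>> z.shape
(11,)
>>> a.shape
(11,)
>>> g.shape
(13, 13)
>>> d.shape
(13,)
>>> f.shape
(23, 7)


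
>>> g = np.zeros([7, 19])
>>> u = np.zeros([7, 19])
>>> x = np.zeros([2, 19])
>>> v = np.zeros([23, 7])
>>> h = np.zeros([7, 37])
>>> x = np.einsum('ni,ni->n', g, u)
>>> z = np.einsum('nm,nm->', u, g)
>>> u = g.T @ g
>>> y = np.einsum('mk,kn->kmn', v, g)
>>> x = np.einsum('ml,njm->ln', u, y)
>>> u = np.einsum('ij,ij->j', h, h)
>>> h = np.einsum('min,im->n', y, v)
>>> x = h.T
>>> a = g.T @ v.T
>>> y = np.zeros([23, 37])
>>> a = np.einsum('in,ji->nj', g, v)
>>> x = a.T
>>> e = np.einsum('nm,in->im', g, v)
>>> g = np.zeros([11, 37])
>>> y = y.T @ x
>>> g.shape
(11, 37)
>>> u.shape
(37,)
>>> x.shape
(23, 19)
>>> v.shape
(23, 7)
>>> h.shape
(19,)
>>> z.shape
()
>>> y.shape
(37, 19)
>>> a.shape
(19, 23)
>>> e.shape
(23, 19)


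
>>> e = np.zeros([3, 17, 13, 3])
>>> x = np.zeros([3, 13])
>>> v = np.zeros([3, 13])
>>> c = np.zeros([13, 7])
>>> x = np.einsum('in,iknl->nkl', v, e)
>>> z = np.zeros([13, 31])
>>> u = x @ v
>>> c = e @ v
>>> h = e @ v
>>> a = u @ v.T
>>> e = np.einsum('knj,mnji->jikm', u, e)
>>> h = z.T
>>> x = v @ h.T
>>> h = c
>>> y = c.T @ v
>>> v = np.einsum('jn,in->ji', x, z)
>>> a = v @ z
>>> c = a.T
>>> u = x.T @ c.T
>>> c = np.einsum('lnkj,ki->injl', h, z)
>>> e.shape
(13, 3, 13, 3)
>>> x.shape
(3, 31)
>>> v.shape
(3, 13)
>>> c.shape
(31, 17, 13, 3)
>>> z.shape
(13, 31)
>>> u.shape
(31, 31)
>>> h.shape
(3, 17, 13, 13)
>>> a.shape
(3, 31)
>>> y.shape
(13, 13, 17, 13)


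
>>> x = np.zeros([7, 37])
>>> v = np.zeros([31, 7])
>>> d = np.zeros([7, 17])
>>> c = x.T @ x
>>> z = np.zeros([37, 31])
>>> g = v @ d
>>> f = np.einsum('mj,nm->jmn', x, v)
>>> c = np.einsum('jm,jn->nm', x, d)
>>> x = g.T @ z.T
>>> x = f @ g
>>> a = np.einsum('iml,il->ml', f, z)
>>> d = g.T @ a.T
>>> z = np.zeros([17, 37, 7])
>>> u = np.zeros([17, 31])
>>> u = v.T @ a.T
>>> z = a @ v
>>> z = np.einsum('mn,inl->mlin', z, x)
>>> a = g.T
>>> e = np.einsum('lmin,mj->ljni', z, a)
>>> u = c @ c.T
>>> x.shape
(37, 7, 17)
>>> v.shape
(31, 7)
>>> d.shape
(17, 7)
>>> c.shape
(17, 37)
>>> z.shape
(7, 17, 37, 7)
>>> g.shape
(31, 17)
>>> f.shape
(37, 7, 31)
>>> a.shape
(17, 31)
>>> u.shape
(17, 17)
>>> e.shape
(7, 31, 7, 37)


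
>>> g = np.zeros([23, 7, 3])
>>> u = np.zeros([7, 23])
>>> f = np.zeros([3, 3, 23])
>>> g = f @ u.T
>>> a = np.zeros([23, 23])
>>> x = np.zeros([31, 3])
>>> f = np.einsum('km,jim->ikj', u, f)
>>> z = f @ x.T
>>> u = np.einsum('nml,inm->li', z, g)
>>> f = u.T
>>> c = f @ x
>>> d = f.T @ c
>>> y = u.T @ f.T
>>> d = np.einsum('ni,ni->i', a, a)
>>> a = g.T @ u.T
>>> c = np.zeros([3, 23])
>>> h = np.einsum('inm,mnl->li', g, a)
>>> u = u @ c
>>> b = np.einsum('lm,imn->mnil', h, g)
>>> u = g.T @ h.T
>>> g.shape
(3, 3, 7)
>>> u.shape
(7, 3, 31)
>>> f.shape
(3, 31)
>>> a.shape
(7, 3, 31)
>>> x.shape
(31, 3)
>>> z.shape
(3, 7, 31)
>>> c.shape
(3, 23)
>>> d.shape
(23,)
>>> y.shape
(3, 3)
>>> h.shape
(31, 3)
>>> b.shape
(3, 7, 3, 31)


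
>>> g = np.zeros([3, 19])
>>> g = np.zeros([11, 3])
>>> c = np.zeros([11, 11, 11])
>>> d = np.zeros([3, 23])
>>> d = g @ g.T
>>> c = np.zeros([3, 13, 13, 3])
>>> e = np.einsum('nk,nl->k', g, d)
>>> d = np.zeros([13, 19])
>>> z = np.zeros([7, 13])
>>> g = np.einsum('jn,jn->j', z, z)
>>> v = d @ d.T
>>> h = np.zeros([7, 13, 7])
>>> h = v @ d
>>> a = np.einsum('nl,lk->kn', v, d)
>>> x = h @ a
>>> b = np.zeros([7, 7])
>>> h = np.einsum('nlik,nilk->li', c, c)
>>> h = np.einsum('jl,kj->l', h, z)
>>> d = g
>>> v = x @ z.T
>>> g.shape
(7,)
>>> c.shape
(3, 13, 13, 3)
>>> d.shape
(7,)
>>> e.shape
(3,)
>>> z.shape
(7, 13)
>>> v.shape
(13, 7)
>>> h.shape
(13,)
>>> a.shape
(19, 13)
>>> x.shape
(13, 13)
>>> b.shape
(7, 7)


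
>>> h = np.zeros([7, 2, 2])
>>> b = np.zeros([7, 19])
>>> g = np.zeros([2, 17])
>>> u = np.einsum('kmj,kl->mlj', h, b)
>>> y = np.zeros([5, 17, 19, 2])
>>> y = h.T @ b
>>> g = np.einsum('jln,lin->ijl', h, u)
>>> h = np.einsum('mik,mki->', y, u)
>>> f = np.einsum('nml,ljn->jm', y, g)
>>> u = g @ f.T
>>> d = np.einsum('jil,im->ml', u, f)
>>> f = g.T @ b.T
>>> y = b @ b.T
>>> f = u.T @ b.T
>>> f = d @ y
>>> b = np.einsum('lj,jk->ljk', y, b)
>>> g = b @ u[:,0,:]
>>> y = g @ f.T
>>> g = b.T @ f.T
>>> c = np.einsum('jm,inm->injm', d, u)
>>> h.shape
()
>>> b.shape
(7, 7, 19)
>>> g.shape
(19, 7, 2)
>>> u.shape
(19, 7, 7)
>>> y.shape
(7, 7, 2)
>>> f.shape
(2, 7)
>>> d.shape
(2, 7)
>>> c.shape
(19, 7, 2, 7)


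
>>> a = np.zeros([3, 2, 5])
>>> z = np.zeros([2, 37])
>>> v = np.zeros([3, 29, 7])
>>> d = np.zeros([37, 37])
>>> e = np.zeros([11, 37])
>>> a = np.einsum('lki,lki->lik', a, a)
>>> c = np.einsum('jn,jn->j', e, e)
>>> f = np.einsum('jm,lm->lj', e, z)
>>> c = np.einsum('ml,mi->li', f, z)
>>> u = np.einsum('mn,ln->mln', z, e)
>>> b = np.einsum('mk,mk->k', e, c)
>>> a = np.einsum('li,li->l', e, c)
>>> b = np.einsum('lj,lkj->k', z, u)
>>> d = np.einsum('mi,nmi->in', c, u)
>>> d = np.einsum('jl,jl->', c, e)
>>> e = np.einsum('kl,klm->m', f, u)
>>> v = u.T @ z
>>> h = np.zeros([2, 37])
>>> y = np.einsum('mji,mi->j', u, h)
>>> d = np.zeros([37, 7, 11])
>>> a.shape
(11,)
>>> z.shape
(2, 37)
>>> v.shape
(37, 11, 37)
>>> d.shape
(37, 7, 11)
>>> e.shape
(37,)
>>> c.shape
(11, 37)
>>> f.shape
(2, 11)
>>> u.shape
(2, 11, 37)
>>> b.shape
(11,)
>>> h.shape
(2, 37)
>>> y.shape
(11,)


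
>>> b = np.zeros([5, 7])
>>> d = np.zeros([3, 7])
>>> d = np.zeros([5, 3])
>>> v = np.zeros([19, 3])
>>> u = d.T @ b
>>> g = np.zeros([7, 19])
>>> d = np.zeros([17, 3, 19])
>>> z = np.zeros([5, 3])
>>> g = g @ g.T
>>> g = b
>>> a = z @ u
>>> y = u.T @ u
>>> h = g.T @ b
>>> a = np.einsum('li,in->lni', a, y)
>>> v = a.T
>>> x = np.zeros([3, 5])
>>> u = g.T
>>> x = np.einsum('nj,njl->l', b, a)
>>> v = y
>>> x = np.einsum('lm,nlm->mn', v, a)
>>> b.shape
(5, 7)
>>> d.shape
(17, 3, 19)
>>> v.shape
(7, 7)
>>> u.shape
(7, 5)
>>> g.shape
(5, 7)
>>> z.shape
(5, 3)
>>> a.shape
(5, 7, 7)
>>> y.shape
(7, 7)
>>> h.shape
(7, 7)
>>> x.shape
(7, 5)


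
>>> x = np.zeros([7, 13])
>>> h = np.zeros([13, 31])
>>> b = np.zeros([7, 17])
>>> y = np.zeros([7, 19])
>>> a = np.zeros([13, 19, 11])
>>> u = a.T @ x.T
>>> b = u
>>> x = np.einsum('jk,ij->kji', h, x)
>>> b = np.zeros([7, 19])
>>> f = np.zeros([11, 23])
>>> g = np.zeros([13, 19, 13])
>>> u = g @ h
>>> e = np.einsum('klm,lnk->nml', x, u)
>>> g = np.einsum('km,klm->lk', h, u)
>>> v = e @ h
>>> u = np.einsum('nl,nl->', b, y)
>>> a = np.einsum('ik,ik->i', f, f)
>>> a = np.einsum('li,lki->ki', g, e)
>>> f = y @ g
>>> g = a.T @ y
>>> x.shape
(31, 13, 7)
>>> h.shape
(13, 31)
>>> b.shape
(7, 19)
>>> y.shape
(7, 19)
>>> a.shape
(7, 13)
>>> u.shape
()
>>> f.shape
(7, 13)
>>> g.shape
(13, 19)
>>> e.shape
(19, 7, 13)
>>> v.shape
(19, 7, 31)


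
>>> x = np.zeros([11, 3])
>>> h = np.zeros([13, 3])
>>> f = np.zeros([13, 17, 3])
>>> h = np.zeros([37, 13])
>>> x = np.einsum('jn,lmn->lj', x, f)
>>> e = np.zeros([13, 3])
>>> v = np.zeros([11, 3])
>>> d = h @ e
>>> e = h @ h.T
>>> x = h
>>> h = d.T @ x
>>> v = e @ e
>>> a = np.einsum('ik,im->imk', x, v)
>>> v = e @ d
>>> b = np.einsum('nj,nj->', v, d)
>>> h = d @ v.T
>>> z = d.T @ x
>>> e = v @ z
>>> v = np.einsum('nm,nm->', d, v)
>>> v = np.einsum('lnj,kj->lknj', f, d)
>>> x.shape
(37, 13)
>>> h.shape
(37, 37)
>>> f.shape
(13, 17, 3)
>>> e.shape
(37, 13)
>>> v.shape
(13, 37, 17, 3)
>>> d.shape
(37, 3)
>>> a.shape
(37, 37, 13)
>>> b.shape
()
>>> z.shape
(3, 13)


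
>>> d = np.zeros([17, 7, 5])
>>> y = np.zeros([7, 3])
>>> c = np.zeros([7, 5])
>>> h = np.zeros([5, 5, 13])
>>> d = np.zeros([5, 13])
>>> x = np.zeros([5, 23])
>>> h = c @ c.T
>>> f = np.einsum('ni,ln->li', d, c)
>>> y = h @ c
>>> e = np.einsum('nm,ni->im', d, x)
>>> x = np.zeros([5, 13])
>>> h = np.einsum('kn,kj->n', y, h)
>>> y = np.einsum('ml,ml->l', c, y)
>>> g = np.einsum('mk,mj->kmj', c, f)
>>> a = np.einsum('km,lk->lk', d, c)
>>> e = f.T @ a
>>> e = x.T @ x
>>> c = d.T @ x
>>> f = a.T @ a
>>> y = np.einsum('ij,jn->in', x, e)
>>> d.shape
(5, 13)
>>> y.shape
(5, 13)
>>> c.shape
(13, 13)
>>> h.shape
(5,)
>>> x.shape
(5, 13)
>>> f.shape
(5, 5)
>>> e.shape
(13, 13)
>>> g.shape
(5, 7, 13)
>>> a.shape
(7, 5)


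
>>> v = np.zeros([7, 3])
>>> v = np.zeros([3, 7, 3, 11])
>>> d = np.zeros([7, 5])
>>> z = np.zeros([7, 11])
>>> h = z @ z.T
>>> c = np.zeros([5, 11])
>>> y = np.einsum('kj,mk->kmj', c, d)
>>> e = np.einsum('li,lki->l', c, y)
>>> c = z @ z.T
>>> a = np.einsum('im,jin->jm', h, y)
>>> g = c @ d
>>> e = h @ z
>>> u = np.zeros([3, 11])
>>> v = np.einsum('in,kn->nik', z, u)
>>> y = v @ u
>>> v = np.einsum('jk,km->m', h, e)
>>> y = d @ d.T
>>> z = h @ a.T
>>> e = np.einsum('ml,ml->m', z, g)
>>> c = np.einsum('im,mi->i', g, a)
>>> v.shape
(11,)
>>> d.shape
(7, 5)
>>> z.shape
(7, 5)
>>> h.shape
(7, 7)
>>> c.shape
(7,)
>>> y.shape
(7, 7)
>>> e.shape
(7,)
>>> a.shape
(5, 7)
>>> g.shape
(7, 5)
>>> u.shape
(3, 11)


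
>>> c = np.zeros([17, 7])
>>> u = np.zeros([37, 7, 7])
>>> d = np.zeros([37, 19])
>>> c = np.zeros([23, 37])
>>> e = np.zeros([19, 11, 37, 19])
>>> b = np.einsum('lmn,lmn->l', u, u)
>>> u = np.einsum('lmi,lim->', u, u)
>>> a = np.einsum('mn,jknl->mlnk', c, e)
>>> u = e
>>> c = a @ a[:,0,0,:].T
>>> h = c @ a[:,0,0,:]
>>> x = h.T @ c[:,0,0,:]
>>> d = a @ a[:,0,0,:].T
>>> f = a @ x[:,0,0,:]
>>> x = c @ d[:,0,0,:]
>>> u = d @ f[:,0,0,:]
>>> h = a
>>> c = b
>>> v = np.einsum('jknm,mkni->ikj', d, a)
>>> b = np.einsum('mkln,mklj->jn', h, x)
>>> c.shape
(37,)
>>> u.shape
(23, 19, 37, 23)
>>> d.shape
(23, 19, 37, 23)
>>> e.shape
(19, 11, 37, 19)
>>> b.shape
(23, 11)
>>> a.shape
(23, 19, 37, 11)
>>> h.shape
(23, 19, 37, 11)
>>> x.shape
(23, 19, 37, 23)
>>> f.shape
(23, 19, 37, 23)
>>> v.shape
(11, 19, 23)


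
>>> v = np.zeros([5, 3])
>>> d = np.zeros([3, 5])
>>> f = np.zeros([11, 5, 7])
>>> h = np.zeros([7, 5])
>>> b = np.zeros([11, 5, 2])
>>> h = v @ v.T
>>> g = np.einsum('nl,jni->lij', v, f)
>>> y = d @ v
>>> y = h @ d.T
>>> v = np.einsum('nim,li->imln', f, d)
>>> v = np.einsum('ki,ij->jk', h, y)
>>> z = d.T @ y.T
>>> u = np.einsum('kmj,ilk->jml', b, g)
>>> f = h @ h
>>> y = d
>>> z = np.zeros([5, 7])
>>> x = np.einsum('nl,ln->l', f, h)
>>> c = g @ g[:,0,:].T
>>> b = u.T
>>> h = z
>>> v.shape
(3, 5)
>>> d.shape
(3, 5)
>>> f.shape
(5, 5)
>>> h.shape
(5, 7)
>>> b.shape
(7, 5, 2)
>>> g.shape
(3, 7, 11)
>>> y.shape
(3, 5)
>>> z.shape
(5, 7)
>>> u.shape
(2, 5, 7)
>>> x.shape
(5,)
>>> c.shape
(3, 7, 3)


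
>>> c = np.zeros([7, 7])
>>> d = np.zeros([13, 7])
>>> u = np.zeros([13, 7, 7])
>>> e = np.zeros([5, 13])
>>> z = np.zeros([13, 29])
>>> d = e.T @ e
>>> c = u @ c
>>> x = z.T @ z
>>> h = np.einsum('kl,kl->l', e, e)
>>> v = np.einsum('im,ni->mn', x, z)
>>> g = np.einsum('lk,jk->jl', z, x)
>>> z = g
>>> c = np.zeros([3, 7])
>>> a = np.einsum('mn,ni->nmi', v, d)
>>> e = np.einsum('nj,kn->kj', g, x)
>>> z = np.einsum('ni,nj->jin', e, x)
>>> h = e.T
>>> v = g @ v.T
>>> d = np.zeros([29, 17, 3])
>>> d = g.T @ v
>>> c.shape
(3, 7)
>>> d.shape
(13, 29)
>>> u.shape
(13, 7, 7)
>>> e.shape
(29, 13)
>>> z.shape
(29, 13, 29)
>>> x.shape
(29, 29)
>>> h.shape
(13, 29)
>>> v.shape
(29, 29)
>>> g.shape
(29, 13)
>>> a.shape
(13, 29, 13)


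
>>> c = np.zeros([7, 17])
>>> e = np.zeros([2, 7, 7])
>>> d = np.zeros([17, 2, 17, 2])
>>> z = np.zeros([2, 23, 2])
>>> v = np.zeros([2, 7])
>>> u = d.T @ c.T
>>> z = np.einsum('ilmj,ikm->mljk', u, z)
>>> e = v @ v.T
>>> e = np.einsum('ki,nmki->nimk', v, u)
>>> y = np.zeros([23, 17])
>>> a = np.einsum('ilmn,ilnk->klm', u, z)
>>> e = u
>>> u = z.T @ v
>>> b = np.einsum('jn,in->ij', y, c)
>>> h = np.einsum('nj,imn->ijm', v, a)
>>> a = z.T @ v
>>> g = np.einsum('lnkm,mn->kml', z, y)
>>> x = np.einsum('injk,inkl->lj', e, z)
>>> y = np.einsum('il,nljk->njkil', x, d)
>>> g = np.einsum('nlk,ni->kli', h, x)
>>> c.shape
(7, 17)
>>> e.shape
(2, 17, 2, 7)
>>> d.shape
(17, 2, 17, 2)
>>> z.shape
(2, 17, 7, 23)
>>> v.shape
(2, 7)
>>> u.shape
(23, 7, 17, 7)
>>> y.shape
(17, 17, 2, 23, 2)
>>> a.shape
(23, 7, 17, 7)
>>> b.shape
(7, 23)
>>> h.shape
(23, 7, 17)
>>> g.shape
(17, 7, 2)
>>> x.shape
(23, 2)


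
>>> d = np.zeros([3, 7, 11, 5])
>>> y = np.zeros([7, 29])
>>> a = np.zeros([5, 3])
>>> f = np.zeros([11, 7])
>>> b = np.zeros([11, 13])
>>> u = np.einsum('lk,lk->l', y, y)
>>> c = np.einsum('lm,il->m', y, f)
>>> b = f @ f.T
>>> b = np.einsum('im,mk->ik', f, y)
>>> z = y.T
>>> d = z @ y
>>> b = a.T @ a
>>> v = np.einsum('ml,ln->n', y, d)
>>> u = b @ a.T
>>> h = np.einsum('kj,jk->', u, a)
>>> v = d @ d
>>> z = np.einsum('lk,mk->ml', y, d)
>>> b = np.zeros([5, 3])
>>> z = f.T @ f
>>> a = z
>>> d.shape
(29, 29)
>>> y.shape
(7, 29)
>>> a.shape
(7, 7)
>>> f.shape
(11, 7)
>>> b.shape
(5, 3)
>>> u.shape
(3, 5)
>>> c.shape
(29,)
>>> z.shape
(7, 7)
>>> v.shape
(29, 29)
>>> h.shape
()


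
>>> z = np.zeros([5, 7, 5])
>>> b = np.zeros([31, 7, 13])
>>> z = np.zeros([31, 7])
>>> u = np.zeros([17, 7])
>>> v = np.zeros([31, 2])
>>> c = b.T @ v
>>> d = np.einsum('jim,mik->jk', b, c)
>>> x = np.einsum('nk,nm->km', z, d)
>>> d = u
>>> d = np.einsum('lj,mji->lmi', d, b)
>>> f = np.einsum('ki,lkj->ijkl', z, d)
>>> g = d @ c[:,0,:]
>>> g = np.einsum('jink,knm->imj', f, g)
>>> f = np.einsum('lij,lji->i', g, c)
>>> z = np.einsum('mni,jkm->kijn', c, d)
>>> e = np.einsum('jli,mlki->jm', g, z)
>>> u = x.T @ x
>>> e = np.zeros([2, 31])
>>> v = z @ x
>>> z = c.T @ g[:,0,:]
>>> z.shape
(2, 7, 7)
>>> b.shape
(31, 7, 13)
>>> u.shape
(2, 2)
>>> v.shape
(31, 2, 17, 2)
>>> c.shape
(13, 7, 2)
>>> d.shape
(17, 31, 13)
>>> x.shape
(7, 2)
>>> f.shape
(2,)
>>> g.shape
(13, 2, 7)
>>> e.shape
(2, 31)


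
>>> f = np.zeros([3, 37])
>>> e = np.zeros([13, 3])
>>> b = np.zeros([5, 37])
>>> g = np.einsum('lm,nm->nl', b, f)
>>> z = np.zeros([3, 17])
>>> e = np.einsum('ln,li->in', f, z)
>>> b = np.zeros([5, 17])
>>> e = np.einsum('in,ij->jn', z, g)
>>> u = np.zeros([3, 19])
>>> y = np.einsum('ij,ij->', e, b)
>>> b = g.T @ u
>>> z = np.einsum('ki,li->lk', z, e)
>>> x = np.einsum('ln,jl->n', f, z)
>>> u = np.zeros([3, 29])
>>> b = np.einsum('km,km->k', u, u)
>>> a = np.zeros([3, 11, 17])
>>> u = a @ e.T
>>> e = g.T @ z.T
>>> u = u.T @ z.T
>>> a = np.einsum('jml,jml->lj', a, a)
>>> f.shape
(3, 37)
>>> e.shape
(5, 5)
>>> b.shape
(3,)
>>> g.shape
(3, 5)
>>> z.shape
(5, 3)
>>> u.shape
(5, 11, 5)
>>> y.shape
()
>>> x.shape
(37,)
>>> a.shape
(17, 3)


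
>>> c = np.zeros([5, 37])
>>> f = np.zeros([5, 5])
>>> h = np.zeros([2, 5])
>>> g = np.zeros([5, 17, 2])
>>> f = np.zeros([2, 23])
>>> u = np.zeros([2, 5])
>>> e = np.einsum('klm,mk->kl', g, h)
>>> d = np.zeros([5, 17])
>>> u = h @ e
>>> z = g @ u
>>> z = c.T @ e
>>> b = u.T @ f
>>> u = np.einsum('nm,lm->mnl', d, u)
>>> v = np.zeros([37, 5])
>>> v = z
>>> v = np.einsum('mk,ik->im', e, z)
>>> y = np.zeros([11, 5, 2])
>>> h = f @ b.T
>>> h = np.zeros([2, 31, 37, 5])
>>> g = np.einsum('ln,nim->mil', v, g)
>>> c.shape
(5, 37)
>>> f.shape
(2, 23)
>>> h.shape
(2, 31, 37, 5)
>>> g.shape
(2, 17, 37)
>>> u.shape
(17, 5, 2)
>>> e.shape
(5, 17)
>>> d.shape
(5, 17)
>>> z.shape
(37, 17)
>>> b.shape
(17, 23)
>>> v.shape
(37, 5)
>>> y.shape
(11, 5, 2)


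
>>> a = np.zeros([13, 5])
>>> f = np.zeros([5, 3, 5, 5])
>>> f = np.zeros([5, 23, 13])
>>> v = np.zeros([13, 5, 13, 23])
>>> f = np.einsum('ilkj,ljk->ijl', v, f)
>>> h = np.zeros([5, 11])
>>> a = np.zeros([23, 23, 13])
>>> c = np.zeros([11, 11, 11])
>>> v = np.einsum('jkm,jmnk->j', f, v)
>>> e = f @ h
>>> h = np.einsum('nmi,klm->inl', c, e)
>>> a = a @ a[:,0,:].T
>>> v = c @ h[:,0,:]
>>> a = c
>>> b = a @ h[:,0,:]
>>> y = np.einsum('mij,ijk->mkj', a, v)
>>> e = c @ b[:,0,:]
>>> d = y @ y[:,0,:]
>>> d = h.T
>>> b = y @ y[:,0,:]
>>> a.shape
(11, 11, 11)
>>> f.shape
(13, 23, 5)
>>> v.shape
(11, 11, 23)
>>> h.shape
(11, 11, 23)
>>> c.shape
(11, 11, 11)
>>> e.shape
(11, 11, 23)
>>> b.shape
(11, 23, 11)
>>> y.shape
(11, 23, 11)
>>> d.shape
(23, 11, 11)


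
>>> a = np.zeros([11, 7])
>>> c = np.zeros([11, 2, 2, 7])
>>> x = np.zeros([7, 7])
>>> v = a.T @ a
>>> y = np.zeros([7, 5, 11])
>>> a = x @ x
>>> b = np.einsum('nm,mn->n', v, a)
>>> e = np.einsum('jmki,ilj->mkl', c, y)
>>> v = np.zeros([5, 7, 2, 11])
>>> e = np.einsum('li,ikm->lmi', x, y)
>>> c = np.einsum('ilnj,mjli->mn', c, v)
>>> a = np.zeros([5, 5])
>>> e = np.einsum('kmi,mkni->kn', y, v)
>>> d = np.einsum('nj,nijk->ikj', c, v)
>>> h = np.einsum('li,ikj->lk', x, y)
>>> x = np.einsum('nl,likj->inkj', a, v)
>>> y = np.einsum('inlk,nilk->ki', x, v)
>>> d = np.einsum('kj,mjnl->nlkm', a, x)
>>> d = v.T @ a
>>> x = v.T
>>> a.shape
(5, 5)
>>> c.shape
(5, 2)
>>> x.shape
(11, 2, 7, 5)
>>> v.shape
(5, 7, 2, 11)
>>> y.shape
(11, 7)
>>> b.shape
(7,)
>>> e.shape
(7, 2)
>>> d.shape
(11, 2, 7, 5)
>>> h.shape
(7, 5)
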